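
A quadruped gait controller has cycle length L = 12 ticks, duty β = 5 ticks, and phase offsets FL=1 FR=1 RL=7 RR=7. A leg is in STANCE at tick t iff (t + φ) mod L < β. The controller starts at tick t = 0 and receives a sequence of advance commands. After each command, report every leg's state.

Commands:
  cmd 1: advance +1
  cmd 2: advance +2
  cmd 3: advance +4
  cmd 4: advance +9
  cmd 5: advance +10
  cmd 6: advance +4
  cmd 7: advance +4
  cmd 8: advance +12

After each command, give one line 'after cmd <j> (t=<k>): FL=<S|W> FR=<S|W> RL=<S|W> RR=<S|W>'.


start t=0: FL=S FR=S RL=W RR=W
cmd 1: advance +1 → t=1, phase=(2,2,8,8) → FL=S FR=S RL=W RR=W
cmd 2: advance +2 → t=3, phase=(4,4,10,10) → FL=S FR=S RL=W RR=W
cmd 3: advance +4 → t=7, phase=(8,8,2,2) → FL=W FR=W RL=S RR=S
cmd 4: advance +9 → t=16, phase=(5,5,11,11) → FL=W FR=W RL=W RR=W
cmd 5: advance +10 → t=26, phase=(3,3,9,9) → FL=S FR=S RL=W RR=W
cmd 6: advance +4 → t=30, phase=(7,7,1,1) → FL=W FR=W RL=S RR=S
cmd 7: advance +4 → t=34, phase=(11,11,5,5) → FL=W FR=W RL=W RR=W
cmd 8: advance +12 → t=46, phase=(11,11,5,5) → FL=W FR=W RL=W RR=W

after cmd 1 (t=1): FL=S FR=S RL=W RR=W
after cmd 2 (t=3): FL=S FR=S RL=W RR=W
after cmd 3 (t=7): FL=W FR=W RL=S RR=S
after cmd 4 (t=16): FL=W FR=W RL=W RR=W
after cmd 5 (t=26): FL=S FR=S RL=W RR=W
after cmd 6 (t=30): FL=W FR=W RL=S RR=S
after cmd 7 (t=34): FL=W FR=W RL=W RR=W
after cmd 8 (t=46): FL=W FR=W RL=W RR=W


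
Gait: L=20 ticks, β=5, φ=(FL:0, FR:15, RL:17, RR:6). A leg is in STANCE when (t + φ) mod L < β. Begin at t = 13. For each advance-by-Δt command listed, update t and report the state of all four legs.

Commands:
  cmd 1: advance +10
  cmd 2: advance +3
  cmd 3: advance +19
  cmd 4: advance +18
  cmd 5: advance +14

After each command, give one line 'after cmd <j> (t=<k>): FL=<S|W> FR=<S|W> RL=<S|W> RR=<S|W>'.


after cmd 1 (t=23): FL=S FR=W RL=S RR=W
after cmd 2 (t=26): FL=W FR=S RL=S RR=W
after cmd 3 (t=45): FL=W FR=S RL=S RR=W
after cmd 4 (t=63): FL=S FR=W RL=S RR=W
after cmd 5 (t=77): FL=W FR=W RL=W RR=S

start t=13: FL=W FR=W RL=W RR=W
cmd 1: advance +10 → t=23, phase=(3,18,0,9) → FL=S FR=W RL=S RR=W
cmd 2: advance +3 → t=26, phase=(6,1,3,12) → FL=W FR=S RL=S RR=W
cmd 3: advance +19 → t=45, phase=(5,0,2,11) → FL=W FR=S RL=S RR=W
cmd 4: advance +18 → t=63, phase=(3,18,0,9) → FL=S FR=W RL=S RR=W
cmd 5: advance +14 → t=77, phase=(17,12,14,3) → FL=W FR=W RL=W RR=S


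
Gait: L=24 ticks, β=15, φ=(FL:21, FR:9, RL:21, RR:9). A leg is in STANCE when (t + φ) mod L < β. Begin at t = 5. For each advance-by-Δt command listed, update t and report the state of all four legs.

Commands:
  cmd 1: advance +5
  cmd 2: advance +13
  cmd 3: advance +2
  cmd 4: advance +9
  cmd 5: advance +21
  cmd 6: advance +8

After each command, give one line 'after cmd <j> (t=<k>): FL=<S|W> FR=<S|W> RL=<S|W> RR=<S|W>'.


after cmd 1 (t=10): FL=S FR=W RL=S RR=W
after cmd 2 (t=23): FL=W FR=S RL=W RR=S
after cmd 3 (t=25): FL=W FR=S RL=W RR=S
after cmd 4 (t=34): FL=S FR=W RL=S RR=W
after cmd 5 (t=55): FL=S FR=W RL=S RR=W
after cmd 6 (t=63): FL=S FR=S RL=S RR=S

start t=5: FL=S FR=S RL=S RR=S
cmd 1: advance +5 → t=10, phase=(7,19,7,19) → FL=S FR=W RL=S RR=W
cmd 2: advance +13 → t=23, phase=(20,8,20,8) → FL=W FR=S RL=W RR=S
cmd 3: advance +2 → t=25, phase=(22,10,22,10) → FL=W FR=S RL=W RR=S
cmd 4: advance +9 → t=34, phase=(7,19,7,19) → FL=S FR=W RL=S RR=W
cmd 5: advance +21 → t=55, phase=(4,16,4,16) → FL=S FR=W RL=S RR=W
cmd 6: advance +8 → t=63, phase=(12,0,12,0) → FL=S FR=S RL=S RR=S


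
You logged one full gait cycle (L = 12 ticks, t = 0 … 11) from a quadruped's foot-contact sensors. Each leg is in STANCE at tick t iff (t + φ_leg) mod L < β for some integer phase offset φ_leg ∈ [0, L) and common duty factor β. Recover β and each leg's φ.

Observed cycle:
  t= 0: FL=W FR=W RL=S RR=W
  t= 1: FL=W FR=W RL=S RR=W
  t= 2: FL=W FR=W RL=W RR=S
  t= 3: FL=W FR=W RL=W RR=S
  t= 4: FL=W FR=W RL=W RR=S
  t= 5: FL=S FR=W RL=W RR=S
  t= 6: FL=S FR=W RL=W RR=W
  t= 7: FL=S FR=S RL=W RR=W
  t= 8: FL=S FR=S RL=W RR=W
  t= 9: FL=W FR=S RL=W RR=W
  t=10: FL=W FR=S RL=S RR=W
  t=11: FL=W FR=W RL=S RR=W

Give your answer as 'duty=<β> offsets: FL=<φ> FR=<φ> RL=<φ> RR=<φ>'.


duty β = stance ticks per leg = 4
FL: stance ticks = 4; W→S at t=5 → φ=7
FR: stance ticks = 4; W→S at t=7 → φ=5
RL: stance ticks = 4; W→S at t=10 → φ=2
RR: stance ticks = 4; W→S at t=2 → φ=10

duty=4 offsets: FL=7 FR=5 RL=2 RR=10


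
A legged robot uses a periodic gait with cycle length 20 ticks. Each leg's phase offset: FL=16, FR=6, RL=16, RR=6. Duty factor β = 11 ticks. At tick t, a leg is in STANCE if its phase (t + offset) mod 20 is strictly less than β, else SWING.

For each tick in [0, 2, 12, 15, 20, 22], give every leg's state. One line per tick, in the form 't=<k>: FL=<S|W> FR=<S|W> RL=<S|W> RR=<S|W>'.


t=0: FL=W FR=S RL=W RR=S
t=2: FL=W FR=S RL=W RR=S
t=12: FL=S FR=W RL=S RR=W
t=15: FL=W FR=S RL=W RR=S
t=20: FL=W FR=S RL=W RR=S
t=22: FL=W FR=S RL=W RR=S

t=0: phase=(16,6,16,6) vs β=11 → FL=W FR=S RL=W RR=S
t=2: phase=(18,8,18,8) vs β=11 → FL=W FR=S RL=W RR=S
t=12: phase=(8,18,8,18) vs β=11 → FL=S FR=W RL=S RR=W
t=15: phase=(11,1,11,1) vs β=11 → FL=W FR=S RL=W RR=S
t=20: phase=(16,6,16,6) vs β=11 → FL=W FR=S RL=W RR=S
t=22: phase=(18,8,18,8) vs β=11 → FL=W FR=S RL=W RR=S


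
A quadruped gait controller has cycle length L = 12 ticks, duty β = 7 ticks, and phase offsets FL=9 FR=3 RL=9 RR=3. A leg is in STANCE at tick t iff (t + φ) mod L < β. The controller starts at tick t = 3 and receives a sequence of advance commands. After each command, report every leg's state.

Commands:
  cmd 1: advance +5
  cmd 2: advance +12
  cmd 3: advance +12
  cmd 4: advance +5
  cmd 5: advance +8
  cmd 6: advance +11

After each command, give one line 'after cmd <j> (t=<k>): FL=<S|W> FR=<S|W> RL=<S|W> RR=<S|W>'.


start t=3: FL=S FR=S RL=S RR=S
cmd 1: advance +5 → t=8, phase=(5,11,5,11) → FL=S FR=W RL=S RR=W
cmd 2: advance +12 → t=20, phase=(5,11,5,11) → FL=S FR=W RL=S RR=W
cmd 3: advance +12 → t=32, phase=(5,11,5,11) → FL=S FR=W RL=S RR=W
cmd 4: advance +5 → t=37, phase=(10,4,10,4) → FL=W FR=S RL=W RR=S
cmd 5: advance +8 → t=45, phase=(6,0,6,0) → FL=S FR=S RL=S RR=S
cmd 6: advance +11 → t=56, phase=(5,11,5,11) → FL=S FR=W RL=S RR=W

after cmd 1 (t=8): FL=S FR=W RL=S RR=W
after cmd 2 (t=20): FL=S FR=W RL=S RR=W
after cmd 3 (t=32): FL=S FR=W RL=S RR=W
after cmd 4 (t=37): FL=W FR=S RL=W RR=S
after cmd 5 (t=45): FL=S FR=S RL=S RR=S
after cmd 6 (t=56): FL=S FR=W RL=S RR=W


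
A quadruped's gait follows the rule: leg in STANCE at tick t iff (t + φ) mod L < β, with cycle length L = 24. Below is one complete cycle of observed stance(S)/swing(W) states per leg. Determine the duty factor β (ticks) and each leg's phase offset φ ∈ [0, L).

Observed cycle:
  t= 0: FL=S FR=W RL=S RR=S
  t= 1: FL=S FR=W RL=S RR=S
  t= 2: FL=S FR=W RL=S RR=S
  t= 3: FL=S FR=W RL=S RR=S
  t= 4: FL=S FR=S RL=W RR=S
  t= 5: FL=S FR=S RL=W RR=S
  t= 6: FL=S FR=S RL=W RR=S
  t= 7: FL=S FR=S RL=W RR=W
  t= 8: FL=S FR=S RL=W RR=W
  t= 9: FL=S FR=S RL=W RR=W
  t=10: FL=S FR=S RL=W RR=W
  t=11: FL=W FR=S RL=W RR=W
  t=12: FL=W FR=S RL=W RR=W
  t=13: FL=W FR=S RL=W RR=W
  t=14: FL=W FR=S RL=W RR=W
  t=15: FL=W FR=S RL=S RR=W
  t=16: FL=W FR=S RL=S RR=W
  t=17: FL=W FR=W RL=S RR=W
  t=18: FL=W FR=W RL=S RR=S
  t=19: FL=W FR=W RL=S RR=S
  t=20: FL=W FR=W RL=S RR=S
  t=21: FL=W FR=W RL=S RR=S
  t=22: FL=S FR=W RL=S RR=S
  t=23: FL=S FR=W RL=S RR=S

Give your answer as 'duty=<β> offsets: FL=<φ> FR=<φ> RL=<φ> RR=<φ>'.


duty β = stance ticks per leg = 13
FL: stance ticks = 13; W→S at t=22 → φ=2
FR: stance ticks = 13; W→S at t=4 → φ=20
RL: stance ticks = 13; W→S at t=15 → φ=9
RR: stance ticks = 13; W→S at t=18 → φ=6

duty=13 offsets: FL=2 FR=20 RL=9 RR=6


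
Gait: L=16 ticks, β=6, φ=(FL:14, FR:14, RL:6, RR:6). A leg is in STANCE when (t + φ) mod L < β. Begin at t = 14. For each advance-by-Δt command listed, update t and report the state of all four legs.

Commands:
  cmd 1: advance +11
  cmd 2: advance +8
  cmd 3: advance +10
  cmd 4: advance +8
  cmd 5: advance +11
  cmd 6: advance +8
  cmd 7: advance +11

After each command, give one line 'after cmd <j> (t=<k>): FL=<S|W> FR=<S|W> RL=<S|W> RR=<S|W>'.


after cmd 1 (t=25): FL=W FR=W RL=W RR=W
after cmd 2 (t=33): FL=W FR=W RL=W RR=W
after cmd 3 (t=43): FL=W FR=W RL=S RR=S
after cmd 4 (t=51): FL=S FR=S RL=W RR=W
after cmd 5 (t=62): FL=W FR=W RL=S RR=S
after cmd 6 (t=70): FL=S FR=S RL=W RR=W
after cmd 7 (t=81): FL=W FR=W RL=W RR=W

start t=14: FL=W FR=W RL=S RR=S
cmd 1: advance +11 → t=25, phase=(7,7,15,15) → FL=W FR=W RL=W RR=W
cmd 2: advance +8 → t=33, phase=(15,15,7,7) → FL=W FR=W RL=W RR=W
cmd 3: advance +10 → t=43, phase=(9,9,1,1) → FL=W FR=W RL=S RR=S
cmd 4: advance +8 → t=51, phase=(1,1,9,9) → FL=S FR=S RL=W RR=W
cmd 5: advance +11 → t=62, phase=(12,12,4,4) → FL=W FR=W RL=S RR=S
cmd 6: advance +8 → t=70, phase=(4,4,12,12) → FL=S FR=S RL=W RR=W
cmd 7: advance +11 → t=81, phase=(15,15,7,7) → FL=W FR=W RL=W RR=W


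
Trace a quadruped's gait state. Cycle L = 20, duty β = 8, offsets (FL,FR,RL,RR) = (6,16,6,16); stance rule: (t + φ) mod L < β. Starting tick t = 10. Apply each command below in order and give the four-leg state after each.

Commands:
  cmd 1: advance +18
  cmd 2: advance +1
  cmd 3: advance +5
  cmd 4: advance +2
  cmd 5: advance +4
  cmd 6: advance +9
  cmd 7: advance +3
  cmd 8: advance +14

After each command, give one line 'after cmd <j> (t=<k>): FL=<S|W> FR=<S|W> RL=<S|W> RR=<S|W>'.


start t=10: FL=W FR=S RL=W RR=S
cmd 1: advance +18 → t=28, phase=(14,4,14,4) → FL=W FR=S RL=W RR=S
cmd 2: advance +1 → t=29, phase=(15,5,15,5) → FL=W FR=S RL=W RR=S
cmd 3: advance +5 → t=34, phase=(0,10,0,10) → FL=S FR=W RL=S RR=W
cmd 4: advance +2 → t=36, phase=(2,12,2,12) → FL=S FR=W RL=S RR=W
cmd 5: advance +4 → t=40, phase=(6,16,6,16) → FL=S FR=W RL=S RR=W
cmd 6: advance +9 → t=49, phase=(15,5,15,5) → FL=W FR=S RL=W RR=S
cmd 7: advance +3 → t=52, phase=(18,8,18,8) → FL=W FR=W RL=W RR=W
cmd 8: advance +14 → t=66, phase=(12,2,12,2) → FL=W FR=S RL=W RR=S

after cmd 1 (t=28): FL=W FR=S RL=W RR=S
after cmd 2 (t=29): FL=W FR=S RL=W RR=S
after cmd 3 (t=34): FL=S FR=W RL=S RR=W
after cmd 4 (t=36): FL=S FR=W RL=S RR=W
after cmd 5 (t=40): FL=S FR=W RL=S RR=W
after cmd 6 (t=49): FL=W FR=S RL=W RR=S
after cmd 7 (t=52): FL=W FR=W RL=W RR=W
after cmd 8 (t=66): FL=W FR=S RL=W RR=S


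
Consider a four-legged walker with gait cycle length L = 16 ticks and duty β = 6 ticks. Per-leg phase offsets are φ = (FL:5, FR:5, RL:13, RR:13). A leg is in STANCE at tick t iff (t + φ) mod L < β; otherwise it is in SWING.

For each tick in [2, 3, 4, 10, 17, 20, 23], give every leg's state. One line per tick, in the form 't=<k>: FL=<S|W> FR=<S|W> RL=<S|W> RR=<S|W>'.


t=2: FL=W FR=W RL=W RR=W
t=3: FL=W FR=W RL=S RR=S
t=4: FL=W FR=W RL=S RR=S
t=10: FL=W FR=W RL=W RR=W
t=17: FL=W FR=W RL=W RR=W
t=20: FL=W FR=W RL=S RR=S
t=23: FL=W FR=W RL=S RR=S

t=2: phase=(7,7,15,15) vs β=6 → FL=W FR=W RL=W RR=W
t=3: phase=(8,8,0,0) vs β=6 → FL=W FR=W RL=S RR=S
t=4: phase=(9,9,1,1) vs β=6 → FL=W FR=W RL=S RR=S
t=10: phase=(15,15,7,7) vs β=6 → FL=W FR=W RL=W RR=W
t=17: phase=(6,6,14,14) vs β=6 → FL=W FR=W RL=W RR=W
t=20: phase=(9,9,1,1) vs β=6 → FL=W FR=W RL=S RR=S
t=23: phase=(12,12,4,4) vs β=6 → FL=W FR=W RL=S RR=S


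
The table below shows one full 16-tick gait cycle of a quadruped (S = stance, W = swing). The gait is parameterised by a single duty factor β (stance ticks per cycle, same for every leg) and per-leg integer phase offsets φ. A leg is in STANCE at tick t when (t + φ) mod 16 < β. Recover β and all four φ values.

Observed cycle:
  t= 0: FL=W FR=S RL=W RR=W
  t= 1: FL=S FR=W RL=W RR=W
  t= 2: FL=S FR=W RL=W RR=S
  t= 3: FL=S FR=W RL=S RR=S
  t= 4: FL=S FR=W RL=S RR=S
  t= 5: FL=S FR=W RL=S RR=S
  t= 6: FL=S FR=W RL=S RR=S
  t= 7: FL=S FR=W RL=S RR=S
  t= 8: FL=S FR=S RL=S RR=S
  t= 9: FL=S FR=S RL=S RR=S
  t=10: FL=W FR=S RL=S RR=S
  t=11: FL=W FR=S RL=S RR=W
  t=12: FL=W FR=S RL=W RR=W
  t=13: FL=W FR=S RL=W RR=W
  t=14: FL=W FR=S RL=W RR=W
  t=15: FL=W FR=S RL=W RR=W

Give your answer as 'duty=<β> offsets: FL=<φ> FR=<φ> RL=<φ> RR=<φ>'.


duty=9 offsets: FL=15 FR=8 RL=13 RR=14

duty β = stance ticks per leg = 9
FL: stance ticks = 9; W→S at t=1 → φ=15
FR: stance ticks = 9; W→S at t=8 → φ=8
RL: stance ticks = 9; W→S at t=3 → φ=13
RR: stance ticks = 9; W→S at t=2 → φ=14


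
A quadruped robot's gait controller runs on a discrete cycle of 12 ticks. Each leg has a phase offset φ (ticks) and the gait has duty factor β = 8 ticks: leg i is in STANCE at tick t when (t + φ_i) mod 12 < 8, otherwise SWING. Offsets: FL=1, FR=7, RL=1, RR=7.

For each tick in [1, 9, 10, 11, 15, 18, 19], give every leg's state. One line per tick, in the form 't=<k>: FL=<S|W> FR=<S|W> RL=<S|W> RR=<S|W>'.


t=1: phase=(2,8,2,8) vs β=8 → FL=S FR=W RL=S RR=W
t=9: phase=(10,4,10,4) vs β=8 → FL=W FR=S RL=W RR=S
t=10: phase=(11,5,11,5) vs β=8 → FL=W FR=S RL=W RR=S
t=11: phase=(0,6,0,6) vs β=8 → FL=S FR=S RL=S RR=S
t=15: phase=(4,10,4,10) vs β=8 → FL=S FR=W RL=S RR=W
t=18: phase=(7,1,7,1) vs β=8 → FL=S FR=S RL=S RR=S
t=19: phase=(8,2,8,2) vs β=8 → FL=W FR=S RL=W RR=S

t=1: FL=S FR=W RL=S RR=W
t=9: FL=W FR=S RL=W RR=S
t=10: FL=W FR=S RL=W RR=S
t=11: FL=S FR=S RL=S RR=S
t=15: FL=S FR=W RL=S RR=W
t=18: FL=S FR=S RL=S RR=S
t=19: FL=W FR=S RL=W RR=S


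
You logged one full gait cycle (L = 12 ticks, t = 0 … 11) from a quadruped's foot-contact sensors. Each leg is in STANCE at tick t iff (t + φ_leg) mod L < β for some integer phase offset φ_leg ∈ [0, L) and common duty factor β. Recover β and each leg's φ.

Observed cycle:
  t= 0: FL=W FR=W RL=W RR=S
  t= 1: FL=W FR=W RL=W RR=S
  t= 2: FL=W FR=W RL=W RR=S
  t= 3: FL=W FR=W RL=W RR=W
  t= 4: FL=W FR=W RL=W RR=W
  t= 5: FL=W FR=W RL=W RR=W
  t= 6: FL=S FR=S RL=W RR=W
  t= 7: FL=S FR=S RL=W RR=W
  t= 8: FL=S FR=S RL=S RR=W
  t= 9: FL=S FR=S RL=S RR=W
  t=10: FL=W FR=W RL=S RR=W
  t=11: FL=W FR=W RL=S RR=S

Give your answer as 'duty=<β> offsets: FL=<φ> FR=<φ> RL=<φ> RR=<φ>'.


duty β = stance ticks per leg = 4
FL: stance ticks = 4; W→S at t=6 → φ=6
FR: stance ticks = 4; W→S at t=6 → φ=6
RL: stance ticks = 4; W→S at t=8 → φ=4
RR: stance ticks = 4; W→S at t=11 → φ=1

duty=4 offsets: FL=6 FR=6 RL=4 RR=1


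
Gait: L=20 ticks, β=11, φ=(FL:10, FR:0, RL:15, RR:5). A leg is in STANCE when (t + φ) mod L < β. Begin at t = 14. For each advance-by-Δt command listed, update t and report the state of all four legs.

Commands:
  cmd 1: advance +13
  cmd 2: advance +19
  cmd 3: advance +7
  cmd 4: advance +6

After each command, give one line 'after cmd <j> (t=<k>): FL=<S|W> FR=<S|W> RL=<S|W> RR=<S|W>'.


after cmd 1 (t=27): FL=W FR=S RL=S RR=W
after cmd 2 (t=46): FL=W FR=S RL=S RR=W
after cmd 3 (t=53): FL=S FR=W RL=S RR=W
after cmd 4 (t=59): FL=S FR=W RL=W RR=S

start t=14: FL=S FR=W RL=S RR=W
cmd 1: advance +13 → t=27, phase=(17,7,2,12) → FL=W FR=S RL=S RR=W
cmd 2: advance +19 → t=46, phase=(16,6,1,11) → FL=W FR=S RL=S RR=W
cmd 3: advance +7 → t=53, phase=(3,13,8,18) → FL=S FR=W RL=S RR=W
cmd 4: advance +6 → t=59, phase=(9,19,14,4) → FL=S FR=W RL=W RR=S


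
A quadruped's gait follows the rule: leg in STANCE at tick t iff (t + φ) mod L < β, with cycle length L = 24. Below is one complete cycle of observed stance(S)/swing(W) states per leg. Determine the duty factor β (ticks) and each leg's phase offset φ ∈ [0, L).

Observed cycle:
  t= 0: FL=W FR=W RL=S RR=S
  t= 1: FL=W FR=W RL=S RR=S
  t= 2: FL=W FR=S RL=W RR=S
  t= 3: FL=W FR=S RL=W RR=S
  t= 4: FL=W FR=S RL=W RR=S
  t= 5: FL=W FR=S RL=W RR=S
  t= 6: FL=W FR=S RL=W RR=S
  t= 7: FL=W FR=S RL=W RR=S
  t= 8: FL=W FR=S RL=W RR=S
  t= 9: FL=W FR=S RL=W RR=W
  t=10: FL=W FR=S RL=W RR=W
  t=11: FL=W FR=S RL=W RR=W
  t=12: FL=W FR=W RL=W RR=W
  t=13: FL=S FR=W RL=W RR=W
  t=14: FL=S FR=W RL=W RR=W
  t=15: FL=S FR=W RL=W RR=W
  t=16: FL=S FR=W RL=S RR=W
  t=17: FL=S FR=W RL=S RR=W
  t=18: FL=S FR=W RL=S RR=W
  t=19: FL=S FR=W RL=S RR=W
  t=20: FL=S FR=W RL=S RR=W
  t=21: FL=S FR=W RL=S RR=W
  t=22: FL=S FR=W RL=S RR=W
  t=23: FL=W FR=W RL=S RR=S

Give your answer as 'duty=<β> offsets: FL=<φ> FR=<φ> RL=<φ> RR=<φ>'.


duty β = stance ticks per leg = 10
FL: stance ticks = 10; W→S at t=13 → φ=11
FR: stance ticks = 10; W→S at t=2 → φ=22
RL: stance ticks = 10; W→S at t=16 → φ=8
RR: stance ticks = 10; W→S at t=23 → φ=1

duty=10 offsets: FL=11 FR=22 RL=8 RR=1


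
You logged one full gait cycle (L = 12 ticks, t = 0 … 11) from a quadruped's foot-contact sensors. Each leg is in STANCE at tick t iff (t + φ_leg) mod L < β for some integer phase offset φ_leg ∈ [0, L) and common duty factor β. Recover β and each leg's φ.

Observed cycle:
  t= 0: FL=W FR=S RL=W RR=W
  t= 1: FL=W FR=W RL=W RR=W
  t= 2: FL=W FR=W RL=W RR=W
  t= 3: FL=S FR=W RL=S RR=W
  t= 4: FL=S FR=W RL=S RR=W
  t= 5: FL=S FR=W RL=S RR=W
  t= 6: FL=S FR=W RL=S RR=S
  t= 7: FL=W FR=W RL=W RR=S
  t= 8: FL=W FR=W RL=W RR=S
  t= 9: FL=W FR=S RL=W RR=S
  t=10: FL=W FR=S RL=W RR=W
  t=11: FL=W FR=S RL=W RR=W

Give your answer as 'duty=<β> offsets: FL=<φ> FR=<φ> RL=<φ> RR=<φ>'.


duty=4 offsets: FL=9 FR=3 RL=9 RR=6

duty β = stance ticks per leg = 4
FL: stance ticks = 4; W→S at t=3 → φ=9
FR: stance ticks = 4; W→S at t=9 → φ=3
RL: stance ticks = 4; W→S at t=3 → φ=9
RR: stance ticks = 4; W→S at t=6 → φ=6


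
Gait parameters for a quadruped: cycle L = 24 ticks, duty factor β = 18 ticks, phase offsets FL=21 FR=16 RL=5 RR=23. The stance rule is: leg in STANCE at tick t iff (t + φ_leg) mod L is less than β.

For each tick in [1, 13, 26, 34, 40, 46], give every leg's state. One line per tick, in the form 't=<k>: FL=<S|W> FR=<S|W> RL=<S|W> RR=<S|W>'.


t=1: phase=(22,17,6,0) vs β=18 → FL=W FR=S RL=S RR=S
t=13: phase=(10,5,18,12) vs β=18 → FL=S FR=S RL=W RR=S
t=26: phase=(23,18,7,1) vs β=18 → FL=W FR=W RL=S RR=S
t=34: phase=(7,2,15,9) vs β=18 → FL=S FR=S RL=S RR=S
t=40: phase=(13,8,21,15) vs β=18 → FL=S FR=S RL=W RR=S
t=46: phase=(19,14,3,21) vs β=18 → FL=W FR=S RL=S RR=W

t=1: FL=W FR=S RL=S RR=S
t=13: FL=S FR=S RL=W RR=S
t=26: FL=W FR=W RL=S RR=S
t=34: FL=S FR=S RL=S RR=S
t=40: FL=S FR=S RL=W RR=S
t=46: FL=W FR=S RL=S RR=W


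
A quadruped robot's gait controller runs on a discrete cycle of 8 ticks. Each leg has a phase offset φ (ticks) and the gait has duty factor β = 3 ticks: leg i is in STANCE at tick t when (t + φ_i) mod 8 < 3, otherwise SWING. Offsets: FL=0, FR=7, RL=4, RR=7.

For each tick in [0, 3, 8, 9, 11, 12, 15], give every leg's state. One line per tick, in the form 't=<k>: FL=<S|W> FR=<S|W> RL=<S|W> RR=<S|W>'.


t=0: FL=S FR=W RL=W RR=W
t=3: FL=W FR=S RL=W RR=S
t=8: FL=S FR=W RL=W RR=W
t=9: FL=S FR=S RL=W RR=S
t=11: FL=W FR=S RL=W RR=S
t=12: FL=W FR=W RL=S RR=W
t=15: FL=W FR=W RL=W RR=W

t=0: phase=(0,7,4,7) vs β=3 → FL=S FR=W RL=W RR=W
t=3: phase=(3,2,7,2) vs β=3 → FL=W FR=S RL=W RR=S
t=8: phase=(0,7,4,7) vs β=3 → FL=S FR=W RL=W RR=W
t=9: phase=(1,0,5,0) vs β=3 → FL=S FR=S RL=W RR=S
t=11: phase=(3,2,7,2) vs β=3 → FL=W FR=S RL=W RR=S
t=12: phase=(4,3,0,3) vs β=3 → FL=W FR=W RL=S RR=W
t=15: phase=(7,6,3,6) vs β=3 → FL=W FR=W RL=W RR=W


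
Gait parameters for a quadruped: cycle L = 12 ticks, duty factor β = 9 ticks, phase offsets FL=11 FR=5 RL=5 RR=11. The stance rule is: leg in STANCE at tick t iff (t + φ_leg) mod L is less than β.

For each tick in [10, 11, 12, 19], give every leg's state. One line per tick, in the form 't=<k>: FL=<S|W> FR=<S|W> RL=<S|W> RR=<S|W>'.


t=10: phase=(9,3,3,9) vs β=9 → FL=W FR=S RL=S RR=W
t=11: phase=(10,4,4,10) vs β=9 → FL=W FR=S RL=S RR=W
t=12: phase=(11,5,5,11) vs β=9 → FL=W FR=S RL=S RR=W
t=19: phase=(6,0,0,6) vs β=9 → FL=S FR=S RL=S RR=S

t=10: FL=W FR=S RL=S RR=W
t=11: FL=W FR=S RL=S RR=W
t=12: FL=W FR=S RL=S RR=W
t=19: FL=S FR=S RL=S RR=S


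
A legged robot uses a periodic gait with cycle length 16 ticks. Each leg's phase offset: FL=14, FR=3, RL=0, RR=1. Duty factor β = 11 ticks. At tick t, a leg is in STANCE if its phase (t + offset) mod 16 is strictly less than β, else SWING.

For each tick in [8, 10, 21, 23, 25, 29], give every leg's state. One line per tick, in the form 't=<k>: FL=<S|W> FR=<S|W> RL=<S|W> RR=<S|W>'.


t=8: FL=S FR=W RL=S RR=S
t=10: FL=S FR=W RL=S RR=W
t=21: FL=S FR=S RL=S RR=S
t=23: FL=S FR=S RL=S RR=S
t=25: FL=S FR=W RL=S RR=S
t=29: FL=W FR=S RL=W RR=W

t=8: phase=(6,11,8,9) vs β=11 → FL=S FR=W RL=S RR=S
t=10: phase=(8,13,10,11) vs β=11 → FL=S FR=W RL=S RR=W
t=21: phase=(3,8,5,6) vs β=11 → FL=S FR=S RL=S RR=S
t=23: phase=(5,10,7,8) vs β=11 → FL=S FR=S RL=S RR=S
t=25: phase=(7,12,9,10) vs β=11 → FL=S FR=W RL=S RR=S
t=29: phase=(11,0,13,14) vs β=11 → FL=W FR=S RL=W RR=W


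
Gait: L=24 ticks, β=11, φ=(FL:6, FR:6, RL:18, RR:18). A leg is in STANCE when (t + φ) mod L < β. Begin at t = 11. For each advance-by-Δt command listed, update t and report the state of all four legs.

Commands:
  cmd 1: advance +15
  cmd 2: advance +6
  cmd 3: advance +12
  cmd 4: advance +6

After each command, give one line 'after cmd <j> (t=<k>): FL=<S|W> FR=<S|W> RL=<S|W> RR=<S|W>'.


start t=11: FL=W FR=W RL=S RR=S
cmd 1: advance +15 → t=26, phase=(8,8,20,20) → FL=S FR=S RL=W RR=W
cmd 2: advance +6 → t=32, phase=(14,14,2,2) → FL=W FR=W RL=S RR=S
cmd 3: advance +12 → t=44, phase=(2,2,14,14) → FL=S FR=S RL=W RR=W
cmd 4: advance +6 → t=50, phase=(8,8,20,20) → FL=S FR=S RL=W RR=W

after cmd 1 (t=26): FL=S FR=S RL=W RR=W
after cmd 2 (t=32): FL=W FR=W RL=S RR=S
after cmd 3 (t=44): FL=S FR=S RL=W RR=W
after cmd 4 (t=50): FL=S FR=S RL=W RR=W


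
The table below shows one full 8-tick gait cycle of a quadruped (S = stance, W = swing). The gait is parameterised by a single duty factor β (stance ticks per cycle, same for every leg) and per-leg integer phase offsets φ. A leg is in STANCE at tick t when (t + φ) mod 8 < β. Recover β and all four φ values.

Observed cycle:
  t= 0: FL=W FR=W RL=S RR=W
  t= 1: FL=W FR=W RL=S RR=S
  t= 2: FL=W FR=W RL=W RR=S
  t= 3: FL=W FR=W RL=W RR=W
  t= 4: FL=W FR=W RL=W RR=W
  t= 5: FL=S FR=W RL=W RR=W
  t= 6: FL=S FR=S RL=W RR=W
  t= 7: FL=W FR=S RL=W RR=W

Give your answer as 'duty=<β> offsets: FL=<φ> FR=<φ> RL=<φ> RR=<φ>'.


duty β = stance ticks per leg = 2
FL: stance ticks = 2; W→S at t=5 → φ=3
FR: stance ticks = 2; W→S at t=6 → φ=2
RL: stance ticks = 2; W→S at t=0 → φ=0
RR: stance ticks = 2; W→S at t=1 → φ=7

duty=2 offsets: FL=3 FR=2 RL=0 RR=7


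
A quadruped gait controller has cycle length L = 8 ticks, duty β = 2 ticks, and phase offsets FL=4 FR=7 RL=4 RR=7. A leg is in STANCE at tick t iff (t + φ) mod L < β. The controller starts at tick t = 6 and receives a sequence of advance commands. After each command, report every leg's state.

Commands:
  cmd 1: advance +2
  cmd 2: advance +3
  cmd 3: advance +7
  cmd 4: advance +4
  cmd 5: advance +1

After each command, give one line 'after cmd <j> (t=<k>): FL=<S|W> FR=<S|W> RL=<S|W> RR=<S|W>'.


after cmd 1 (t=8): FL=W FR=W RL=W RR=W
after cmd 2 (t=11): FL=W FR=W RL=W RR=W
after cmd 3 (t=18): FL=W FR=S RL=W RR=S
after cmd 4 (t=22): FL=W FR=W RL=W RR=W
after cmd 5 (t=23): FL=W FR=W RL=W RR=W

start t=6: FL=W FR=W RL=W RR=W
cmd 1: advance +2 → t=8, phase=(4,7,4,7) → FL=W FR=W RL=W RR=W
cmd 2: advance +3 → t=11, phase=(7,2,7,2) → FL=W FR=W RL=W RR=W
cmd 3: advance +7 → t=18, phase=(6,1,6,1) → FL=W FR=S RL=W RR=S
cmd 4: advance +4 → t=22, phase=(2,5,2,5) → FL=W FR=W RL=W RR=W
cmd 5: advance +1 → t=23, phase=(3,6,3,6) → FL=W FR=W RL=W RR=W


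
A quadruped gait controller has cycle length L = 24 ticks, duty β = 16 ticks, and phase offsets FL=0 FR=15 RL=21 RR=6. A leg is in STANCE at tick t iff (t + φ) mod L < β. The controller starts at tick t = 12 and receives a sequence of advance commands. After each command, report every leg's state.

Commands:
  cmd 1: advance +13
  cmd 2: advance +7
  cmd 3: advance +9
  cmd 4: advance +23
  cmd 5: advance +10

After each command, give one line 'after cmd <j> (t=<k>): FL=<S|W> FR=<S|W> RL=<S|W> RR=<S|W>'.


start t=12: FL=S FR=S RL=S RR=W
cmd 1: advance +13 → t=25, phase=(1,16,22,7) → FL=S FR=W RL=W RR=S
cmd 2: advance +7 → t=32, phase=(8,23,5,14) → FL=S FR=W RL=S RR=S
cmd 3: advance +9 → t=41, phase=(17,8,14,23) → FL=W FR=S RL=S RR=W
cmd 4: advance +23 → t=64, phase=(16,7,13,22) → FL=W FR=S RL=S RR=W
cmd 5: advance +10 → t=74, phase=(2,17,23,8) → FL=S FR=W RL=W RR=S

after cmd 1 (t=25): FL=S FR=W RL=W RR=S
after cmd 2 (t=32): FL=S FR=W RL=S RR=S
after cmd 3 (t=41): FL=W FR=S RL=S RR=W
after cmd 4 (t=64): FL=W FR=S RL=S RR=W
after cmd 5 (t=74): FL=S FR=W RL=W RR=S


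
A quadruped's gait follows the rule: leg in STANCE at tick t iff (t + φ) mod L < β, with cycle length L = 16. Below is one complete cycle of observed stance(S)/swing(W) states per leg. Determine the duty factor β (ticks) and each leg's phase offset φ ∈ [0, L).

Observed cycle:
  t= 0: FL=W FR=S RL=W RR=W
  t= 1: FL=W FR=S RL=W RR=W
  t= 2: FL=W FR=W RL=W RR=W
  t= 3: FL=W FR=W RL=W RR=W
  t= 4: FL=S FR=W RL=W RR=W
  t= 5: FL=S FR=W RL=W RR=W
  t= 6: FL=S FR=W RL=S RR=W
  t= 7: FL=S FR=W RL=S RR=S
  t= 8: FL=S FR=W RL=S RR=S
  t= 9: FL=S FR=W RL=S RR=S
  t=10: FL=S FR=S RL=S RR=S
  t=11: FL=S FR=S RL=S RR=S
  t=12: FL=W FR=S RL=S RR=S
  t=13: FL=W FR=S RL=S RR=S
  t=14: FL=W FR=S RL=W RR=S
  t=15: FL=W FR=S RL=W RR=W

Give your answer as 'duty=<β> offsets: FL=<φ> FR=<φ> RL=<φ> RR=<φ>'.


duty=8 offsets: FL=12 FR=6 RL=10 RR=9

duty β = stance ticks per leg = 8
FL: stance ticks = 8; W→S at t=4 → φ=12
FR: stance ticks = 8; W→S at t=10 → φ=6
RL: stance ticks = 8; W→S at t=6 → φ=10
RR: stance ticks = 8; W→S at t=7 → φ=9


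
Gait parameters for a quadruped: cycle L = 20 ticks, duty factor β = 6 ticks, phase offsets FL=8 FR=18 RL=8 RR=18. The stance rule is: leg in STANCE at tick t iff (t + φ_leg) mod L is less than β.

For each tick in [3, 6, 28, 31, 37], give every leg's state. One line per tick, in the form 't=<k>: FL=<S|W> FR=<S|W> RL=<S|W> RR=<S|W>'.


t=3: FL=W FR=S RL=W RR=S
t=6: FL=W FR=S RL=W RR=S
t=28: FL=W FR=W RL=W RR=W
t=31: FL=W FR=W RL=W RR=W
t=37: FL=S FR=W RL=S RR=W

t=3: phase=(11,1,11,1) vs β=6 → FL=W FR=S RL=W RR=S
t=6: phase=(14,4,14,4) vs β=6 → FL=W FR=S RL=W RR=S
t=28: phase=(16,6,16,6) vs β=6 → FL=W FR=W RL=W RR=W
t=31: phase=(19,9,19,9) vs β=6 → FL=W FR=W RL=W RR=W
t=37: phase=(5,15,5,15) vs β=6 → FL=S FR=W RL=S RR=W


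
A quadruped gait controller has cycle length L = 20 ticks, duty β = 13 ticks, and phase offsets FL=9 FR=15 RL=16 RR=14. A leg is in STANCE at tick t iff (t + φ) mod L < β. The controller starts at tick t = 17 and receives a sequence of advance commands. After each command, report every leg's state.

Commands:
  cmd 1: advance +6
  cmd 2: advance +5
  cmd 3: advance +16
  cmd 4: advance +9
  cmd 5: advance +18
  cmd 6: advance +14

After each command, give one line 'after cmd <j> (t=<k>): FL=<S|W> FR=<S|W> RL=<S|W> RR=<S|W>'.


start t=17: FL=S FR=S RL=W RR=S
cmd 1: advance +6 → t=23, phase=(12,18,19,17) → FL=S FR=W RL=W RR=W
cmd 2: advance +5 → t=28, phase=(17,3,4,2) → FL=W FR=S RL=S RR=S
cmd 3: advance +16 → t=44, phase=(13,19,0,18) → FL=W FR=W RL=S RR=W
cmd 4: advance +9 → t=53, phase=(2,8,9,7) → FL=S FR=S RL=S RR=S
cmd 5: advance +18 → t=71, phase=(0,6,7,5) → FL=S FR=S RL=S RR=S
cmd 6: advance +14 → t=85, phase=(14,0,1,19) → FL=W FR=S RL=S RR=W

after cmd 1 (t=23): FL=S FR=W RL=W RR=W
after cmd 2 (t=28): FL=W FR=S RL=S RR=S
after cmd 3 (t=44): FL=W FR=W RL=S RR=W
after cmd 4 (t=53): FL=S FR=S RL=S RR=S
after cmd 5 (t=71): FL=S FR=S RL=S RR=S
after cmd 6 (t=85): FL=W FR=S RL=S RR=W


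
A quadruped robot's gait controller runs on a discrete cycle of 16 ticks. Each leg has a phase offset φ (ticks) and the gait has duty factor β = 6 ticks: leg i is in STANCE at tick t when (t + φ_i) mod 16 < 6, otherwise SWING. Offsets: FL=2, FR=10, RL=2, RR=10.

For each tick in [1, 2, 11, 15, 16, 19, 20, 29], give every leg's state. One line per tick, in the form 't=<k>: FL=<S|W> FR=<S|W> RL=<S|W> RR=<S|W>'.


t=1: phase=(3,11,3,11) vs β=6 → FL=S FR=W RL=S RR=W
t=2: phase=(4,12,4,12) vs β=6 → FL=S FR=W RL=S RR=W
t=11: phase=(13,5,13,5) vs β=6 → FL=W FR=S RL=W RR=S
t=15: phase=(1,9,1,9) vs β=6 → FL=S FR=W RL=S RR=W
t=16: phase=(2,10,2,10) vs β=6 → FL=S FR=W RL=S RR=W
t=19: phase=(5,13,5,13) vs β=6 → FL=S FR=W RL=S RR=W
t=20: phase=(6,14,6,14) vs β=6 → FL=W FR=W RL=W RR=W
t=29: phase=(15,7,15,7) vs β=6 → FL=W FR=W RL=W RR=W

t=1: FL=S FR=W RL=S RR=W
t=2: FL=S FR=W RL=S RR=W
t=11: FL=W FR=S RL=W RR=S
t=15: FL=S FR=W RL=S RR=W
t=16: FL=S FR=W RL=S RR=W
t=19: FL=S FR=W RL=S RR=W
t=20: FL=W FR=W RL=W RR=W
t=29: FL=W FR=W RL=W RR=W


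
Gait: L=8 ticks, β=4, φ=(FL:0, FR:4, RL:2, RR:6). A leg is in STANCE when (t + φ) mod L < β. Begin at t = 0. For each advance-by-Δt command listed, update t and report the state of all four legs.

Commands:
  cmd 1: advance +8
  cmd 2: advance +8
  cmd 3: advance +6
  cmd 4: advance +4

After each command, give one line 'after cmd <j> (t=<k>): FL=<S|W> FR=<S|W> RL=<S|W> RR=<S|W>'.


start t=0: FL=S FR=W RL=S RR=W
cmd 1: advance +8 → t=8, phase=(0,4,2,6) → FL=S FR=W RL=S RR=W
cmd 2: advance +8 → t=16, phase=(0,4,2,6) → FL=S FR=W RL=S RR=W
cmd 3: advance +6 → t=22, phase=(6,2,0,4) → FL=W FR=S RL=S RR=W
cmd 4: advance +4 → t=26, phase=(2,6,4,0) → FL=S FR=W RL=W RR=S

after cmd 1 (t=8): FL=S FR=W RL=S RR=W
after cmd 2 (t=16): FL=S FR=W RL=S RR=W
after cmd 3 (t=22): FL=W FR=S RL=S RR=W
after cmd 4 (t=26): FL=S FR=W RL=W RR=S


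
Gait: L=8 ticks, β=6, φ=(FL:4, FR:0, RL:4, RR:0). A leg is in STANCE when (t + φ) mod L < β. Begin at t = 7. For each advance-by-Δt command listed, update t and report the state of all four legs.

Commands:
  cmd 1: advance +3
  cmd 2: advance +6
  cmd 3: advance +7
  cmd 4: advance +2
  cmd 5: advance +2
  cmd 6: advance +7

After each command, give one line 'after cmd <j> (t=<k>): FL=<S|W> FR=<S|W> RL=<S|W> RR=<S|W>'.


after cmd 1 (t=10): FL=W FR=S RL=W RR=S
after cmd 2 (t=16): FL=S FR=S RL=S RR=S
after cmd 3 (t=23): FL=S FR=W RL=S RR=W
after cmd 4 (t=25): FL=S FR=S RL=S RR=S
after cmd 5 (t=27): FL=W FR=S RL=W RR=S
after cmd 6 (t=34): FL=W FR=S RL=W RR=S

start t=7: FL=S FR=W RL=S RR=W
cmd 1: advance +3 → t=10, phase=(6,2,6,2) → FL=W FR=S RL=W RR=S
cmd 2: advance +6 → t=16, phase=(4,0,4,0) → FL=S FR=S RL=S RR=S
cmd 3: advance +7 → t=23, phase=(3,7,3,7) → FL=S FR=W RL=S RR=W
cmd 4: advance +2 → t=25, phase=(5,1,5,1) → FL=S FR=S RL=S RR=S
cmd 5: advance +2 → t=27, phase=(7,3,7,3) → FL=W FR=S RL=W RR=S
cmd 6: advance +7 → t=34, phase=(6,2,6,2) → FL=W FR=S RL=W RR=S


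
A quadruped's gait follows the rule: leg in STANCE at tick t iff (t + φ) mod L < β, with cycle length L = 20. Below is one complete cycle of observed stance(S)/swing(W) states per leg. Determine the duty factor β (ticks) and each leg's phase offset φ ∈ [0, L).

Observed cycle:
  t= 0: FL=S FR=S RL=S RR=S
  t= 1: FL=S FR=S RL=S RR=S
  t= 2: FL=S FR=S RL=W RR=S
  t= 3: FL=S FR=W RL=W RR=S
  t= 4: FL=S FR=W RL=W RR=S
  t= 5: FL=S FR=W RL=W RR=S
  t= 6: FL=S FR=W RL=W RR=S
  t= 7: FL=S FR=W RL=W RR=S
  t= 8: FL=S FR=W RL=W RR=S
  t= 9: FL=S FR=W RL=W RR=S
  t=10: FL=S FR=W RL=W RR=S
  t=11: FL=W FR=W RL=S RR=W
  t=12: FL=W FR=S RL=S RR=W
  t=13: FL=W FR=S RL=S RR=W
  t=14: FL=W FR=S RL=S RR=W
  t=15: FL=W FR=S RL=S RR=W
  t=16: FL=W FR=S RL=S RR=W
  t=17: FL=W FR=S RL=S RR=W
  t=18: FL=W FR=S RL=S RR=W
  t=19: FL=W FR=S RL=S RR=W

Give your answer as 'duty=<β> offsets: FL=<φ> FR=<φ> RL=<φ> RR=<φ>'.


duty β = stance ticks per leg = 11
FL: stance ticks = 11; W→S at t=0 → φ=0
FR: stance ticks = 11; W→S at t=12 → φ=8
RL: stance ticks = 11; W→S at t=11 → φ=9
RR: stance ticks = 11; W→S at t=0 → φ=0

duty=11 offsets: FL=0 FR=8 RL=9 RR=0


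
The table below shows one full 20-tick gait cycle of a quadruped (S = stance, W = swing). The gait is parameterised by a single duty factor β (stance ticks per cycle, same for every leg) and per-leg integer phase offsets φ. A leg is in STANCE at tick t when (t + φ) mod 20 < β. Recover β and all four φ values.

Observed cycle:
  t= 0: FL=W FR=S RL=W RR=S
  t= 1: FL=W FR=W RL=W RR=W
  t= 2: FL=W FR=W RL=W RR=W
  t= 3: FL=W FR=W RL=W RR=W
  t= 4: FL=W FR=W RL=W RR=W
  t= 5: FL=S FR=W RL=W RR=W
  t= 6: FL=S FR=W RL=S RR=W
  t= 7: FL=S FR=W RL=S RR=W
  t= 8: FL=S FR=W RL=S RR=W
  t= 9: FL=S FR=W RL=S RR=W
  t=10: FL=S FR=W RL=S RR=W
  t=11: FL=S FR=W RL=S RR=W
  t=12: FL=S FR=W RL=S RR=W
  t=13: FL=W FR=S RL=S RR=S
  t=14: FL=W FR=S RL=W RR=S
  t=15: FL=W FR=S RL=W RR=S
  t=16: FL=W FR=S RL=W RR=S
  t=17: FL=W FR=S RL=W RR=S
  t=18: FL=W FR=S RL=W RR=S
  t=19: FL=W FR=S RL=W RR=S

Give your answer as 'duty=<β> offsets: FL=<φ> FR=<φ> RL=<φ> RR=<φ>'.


duty=8 offsets: FL=15 FR=7 RL=14 RR=7

duty β = stance ticks per leg = 8
FL: stance ticks = 8; W→S at t=5 → φ=15
FR: stance ticks = 8; W→S at t=13 → φ=7
RL: stance ticks = 8; W→S at t=6 → φ=14
RR: stance ticks = 8; W→S at t=13 → φ=7


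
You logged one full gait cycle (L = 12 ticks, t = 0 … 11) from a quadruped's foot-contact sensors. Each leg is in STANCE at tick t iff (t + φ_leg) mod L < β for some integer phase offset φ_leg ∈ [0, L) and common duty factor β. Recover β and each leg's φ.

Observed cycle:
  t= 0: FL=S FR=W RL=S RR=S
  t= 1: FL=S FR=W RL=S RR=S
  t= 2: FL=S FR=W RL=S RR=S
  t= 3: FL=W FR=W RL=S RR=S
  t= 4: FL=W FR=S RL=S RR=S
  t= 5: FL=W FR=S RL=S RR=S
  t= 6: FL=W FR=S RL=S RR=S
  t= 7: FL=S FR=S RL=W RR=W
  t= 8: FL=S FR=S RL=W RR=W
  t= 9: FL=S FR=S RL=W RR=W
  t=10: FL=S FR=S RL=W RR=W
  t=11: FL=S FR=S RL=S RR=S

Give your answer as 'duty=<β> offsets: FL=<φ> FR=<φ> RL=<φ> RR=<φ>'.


duty β = stance ticks per leg = 8
FL: stance ticks = 8; W→S at t=7 → φ=5
FR: stance ticks = 8; W→S at t=4 → φ=8
RL: stance ticks = 8; W→S at t=11 → φ=1
RR: stance ticks = 8; W→S at t=11 → φ=1

duty=8 offsets: FL=5 FR=8 RL=1 RR=1


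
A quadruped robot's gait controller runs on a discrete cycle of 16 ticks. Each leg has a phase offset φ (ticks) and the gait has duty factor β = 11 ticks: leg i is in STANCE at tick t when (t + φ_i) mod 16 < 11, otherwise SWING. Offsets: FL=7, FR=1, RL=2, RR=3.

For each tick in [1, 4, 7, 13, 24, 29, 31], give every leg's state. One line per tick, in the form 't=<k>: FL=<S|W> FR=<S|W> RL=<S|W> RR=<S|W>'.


t=1: FL=S FR=S RL=S RR=S
t=4: FL=W FR=S RL=S RR=S
t=7: FL=W FR=S RL=S RR=S
t=13: FL=S FR=W RL=W RR=S
t=24: FL=W FR=S RL=S RR=W
t=29: FL=S FR=W RL=W RR=S
t=31: FL=S FR=S RL=S RR=S

t=1: phase=(8,2,3,4) vs β=11 → FL=S FR=S RL=S RR=S
t=4: phase=(11,5,6,7) vs β=11 → FL=W FR=S RL=S RR=S
t=7: phase=(14,8,9,10) vs β=11 → FL=W FR=S RL=S RR=S
t=13: phase=(4,14,15,0) vs β=11 → FL=S FR=W RL=W RR=S
t=24: phase=(15,9,10,11) vs β=11 → FL=W FR=S RL=S RR=W
t=29: phase=(4,14,15,0) vs β=11 → FL=S FR=W RL=W RR=S
t=31: phase=(6,0,1,2) vs β=11 → FL=S FR=S RL=S RR=S


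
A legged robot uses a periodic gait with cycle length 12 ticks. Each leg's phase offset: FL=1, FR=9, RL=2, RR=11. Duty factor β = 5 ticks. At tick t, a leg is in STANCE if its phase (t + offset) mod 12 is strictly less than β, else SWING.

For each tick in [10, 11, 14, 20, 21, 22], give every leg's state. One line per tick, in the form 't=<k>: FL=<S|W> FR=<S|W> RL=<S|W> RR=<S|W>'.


t=10: phase=(11,7,0,9) vs β=5 → FL=W FR=W RL=S RR=W
t=11: phase=(0,8,1,10) vs β=5 → FL=S FR=W RL=S RR=W
t=14: phase=(3,11,4,1) vs β=5 → FL=S FR=W RL=S RR=S
t=20: phase=(9,5,10,7) vs β=5 → FL=W FR=W RL=W RR=W
t=21: phase=(10,6,11,8) vs β=5 → FL=W FR=W RL=W RR=W
t=22: phase=(11,7,0,9) vs β=5 → FL=W FR=W RL=S RR=W

t=10: FL=W FR=W RL=S RR=W
t=11: FL=S FR=W RL=S RR=W
t=14: FL=S FR=W RL=S RR=S
t=20: FL=W FR=W RL=W RR=W
t=21: FL=W FR=W RL=W RR=W
t=22: FL=W FR=W RL=S RR=W


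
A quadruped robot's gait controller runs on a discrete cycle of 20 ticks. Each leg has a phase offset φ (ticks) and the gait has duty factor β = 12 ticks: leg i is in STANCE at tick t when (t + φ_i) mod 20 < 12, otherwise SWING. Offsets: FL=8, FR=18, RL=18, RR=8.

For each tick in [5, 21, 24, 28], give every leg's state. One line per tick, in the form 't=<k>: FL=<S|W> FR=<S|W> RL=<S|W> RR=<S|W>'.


t=5: FL=W FR=S RL=S RR=W
t=21: FL=S FR=W RL=W RR=S
t=24: FL=W FR=S RL=S RR=W
t=28: FL=W FR=S RL=S RR=W

t=5: phase=(13,3,3,13) vs β=12 → FL=W FR=S RL=S RR=W
t=21: phase=(9,19,19,9) vs β=12 → FL=S FR=W RL=W RR=S
t=24: phase=(12,2,2,12) vs β=12 → FL=W FR=S RL=S RR=W
t=28: phase=(16,6,6,16) vs β=12 → FL=W FR=S RL=S RR=W


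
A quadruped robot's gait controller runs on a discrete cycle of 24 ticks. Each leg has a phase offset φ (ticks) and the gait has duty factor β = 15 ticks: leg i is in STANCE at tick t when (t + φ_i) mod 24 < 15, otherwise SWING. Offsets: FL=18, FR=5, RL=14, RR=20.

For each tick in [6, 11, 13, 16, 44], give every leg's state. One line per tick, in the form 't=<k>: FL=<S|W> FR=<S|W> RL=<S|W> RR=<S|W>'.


t=6: phase=(0,11,20,2) vs β=15 → FL=S FR=S RL=W RR=S
t=11: phase=(5,16,1,7) vs β=15 → FL=S FR=W RL=S RR=S
t=13: phase=(7,18,3,9) vs β=15 → FL=S FR=W RL=S RR=S
t=16: phase=(10,21,6,12) vs β=15 → FL=S FR=W RL=S RR=S
t=44: phase=(14,1,10,16) vs β=15 → FL=S FR=S RL=S RR=W

t=6: FL=S FR=S RL=W RR=S
t=11: FL=S FR=W RL=S RR=S
t=13: FL=S FR=W RL=S RR=S
t=16: FL=S FR=W RL=S RR=S
t=44: FL=S FR=S RL=S RR=W


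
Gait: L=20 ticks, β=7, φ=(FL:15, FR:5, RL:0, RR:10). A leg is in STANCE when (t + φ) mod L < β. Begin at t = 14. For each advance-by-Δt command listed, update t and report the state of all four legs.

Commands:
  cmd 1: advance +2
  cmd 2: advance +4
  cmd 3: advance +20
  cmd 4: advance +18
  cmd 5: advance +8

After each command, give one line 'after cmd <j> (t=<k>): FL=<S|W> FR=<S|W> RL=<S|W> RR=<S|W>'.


start t=14: FL=W FR=W RL=W RR=S
cmd 1: advance +2 → t=16, phase=(11,1,16,6) → FL=W FR=S RL=W RR=S
cmd 2: advance +4 → t=20, phase=(15,5,0,10) → FL=W FR=S RL=S RR=W
cmd 3: advance +20 → t=40, phase=(15,5,0,10) → FL=W FR=S RL=S RR=W
cmd 4: advance +18 → t=58, phase=(13,3,18,8) → FL=W FR=S RL=W RR=W
cmd 5: advance +8 → t=66, phase=(1,11,6,16) → FL=S FR=W RL=S RR=W

after cmd 1 (t=16): FL=W FR=S RL=W RR=S
after cmd 2 (t=20): FL=W FR=S RL=S RR=W
after cmd 3 (t=40): FL=W FR=S RL=S RR=W
after cmd 4 (t=58): FL=W FR=S RL=W RR=W
after cmd 5 (t=66): FL=S FR=W RL=S RR=W


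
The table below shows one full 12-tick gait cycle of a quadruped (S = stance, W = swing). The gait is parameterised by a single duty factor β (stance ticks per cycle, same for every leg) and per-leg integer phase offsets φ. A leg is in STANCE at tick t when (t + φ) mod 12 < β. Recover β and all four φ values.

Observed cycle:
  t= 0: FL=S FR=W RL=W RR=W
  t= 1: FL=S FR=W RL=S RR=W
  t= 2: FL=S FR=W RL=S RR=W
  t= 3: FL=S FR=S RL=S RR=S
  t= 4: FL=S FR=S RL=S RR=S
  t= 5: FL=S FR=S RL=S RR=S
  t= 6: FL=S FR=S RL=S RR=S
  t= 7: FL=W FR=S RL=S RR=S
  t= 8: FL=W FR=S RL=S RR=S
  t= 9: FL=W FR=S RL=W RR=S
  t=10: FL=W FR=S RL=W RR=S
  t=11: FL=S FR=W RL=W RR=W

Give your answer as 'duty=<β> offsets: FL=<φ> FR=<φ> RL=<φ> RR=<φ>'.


duty β = stance ticks per leg = 8
FL: stance ticks = 8; W→S at t=11 → φ=1
FR: stance ticks = 8; W→S at t=3 → φ=9
RL: stance ticks = 8; W→S at t=1 → φ=11
RR: stance ticks = 8; W→S at t=3 → φ=9

duty=8 offsets: FL=1 FR=9 RL=11 RR=9


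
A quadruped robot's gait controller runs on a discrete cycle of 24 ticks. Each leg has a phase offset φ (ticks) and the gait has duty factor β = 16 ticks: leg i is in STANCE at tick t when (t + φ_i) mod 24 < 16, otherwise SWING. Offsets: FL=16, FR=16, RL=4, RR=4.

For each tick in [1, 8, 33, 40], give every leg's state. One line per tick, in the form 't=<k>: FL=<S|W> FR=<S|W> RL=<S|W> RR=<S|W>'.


t=1: FL=W FR=W RL=S RR=S
t=8: FL=S FR=S RL=S RR=S
t=33: FL=S FR=S RL=S RR=S
t=40: FL=S FR=S RL=W RR=W

t=1: phase=(17,17,5,5) vs β=16 → FL=W FR=W RL=S RR=S
t=8: phase=(0,0,12,12) vs β=16 → FL=S FR=S RL=S RR=S
t=33: phase=(1,1,13,13) vs β=16 → FL=S FR=S RL=S RR=S
t=40: phase=(8,8,20,20) vs β=16 → FL=S FR=S RL=W RR=W
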